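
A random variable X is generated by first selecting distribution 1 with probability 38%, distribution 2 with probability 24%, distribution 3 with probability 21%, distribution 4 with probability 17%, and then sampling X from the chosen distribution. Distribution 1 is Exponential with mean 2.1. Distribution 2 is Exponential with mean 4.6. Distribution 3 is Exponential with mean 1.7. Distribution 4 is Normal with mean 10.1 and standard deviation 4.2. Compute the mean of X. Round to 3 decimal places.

Component means — 1: 2.1; 2: 4.6; 3: 1.7; 4: 10.1.
E[X] = 0.38·2.1 + 0.24·4.6 + 0.21·1.7 + 0.17·10.1 = 3.976.

3.976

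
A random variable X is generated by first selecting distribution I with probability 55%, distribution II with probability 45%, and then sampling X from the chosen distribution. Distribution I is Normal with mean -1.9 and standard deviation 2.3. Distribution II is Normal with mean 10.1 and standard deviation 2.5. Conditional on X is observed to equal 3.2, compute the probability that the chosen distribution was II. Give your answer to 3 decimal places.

Likelihoods f(3.2 | ·): I: 0.0148425; II: 0.00353858.
Posterior ∝ prior × likelihood. Numerator for II: 0.45·0.00353858 = 0.00159236.
Normalizing constant: 0.55·0.0148425 + 0.45·0.00353858 = 0.00975574.
P(II | observation) = 0.00159236 / 0.00975574 = 0.163223.

0.163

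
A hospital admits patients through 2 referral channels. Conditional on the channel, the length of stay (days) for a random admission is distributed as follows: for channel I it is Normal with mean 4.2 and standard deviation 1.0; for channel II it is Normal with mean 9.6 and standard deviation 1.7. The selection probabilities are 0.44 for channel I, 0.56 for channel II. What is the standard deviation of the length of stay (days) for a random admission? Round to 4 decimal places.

Per component, I: μ=4.2, E[X²]=18.64; II: μ=9.6, E[X²]=95.05.
E[X] = 0.44·4.2 + 0.56·9.6 = 7.224.
E[X²] = 0.44·18.64 + 0.56·95.05 = 61.4296.
Var(X) = E[X²] − (E[X])² = 61.4296 − 52.1862 = 9.24342.
SD(X) = √9.24342 = 3.0403.

3.0403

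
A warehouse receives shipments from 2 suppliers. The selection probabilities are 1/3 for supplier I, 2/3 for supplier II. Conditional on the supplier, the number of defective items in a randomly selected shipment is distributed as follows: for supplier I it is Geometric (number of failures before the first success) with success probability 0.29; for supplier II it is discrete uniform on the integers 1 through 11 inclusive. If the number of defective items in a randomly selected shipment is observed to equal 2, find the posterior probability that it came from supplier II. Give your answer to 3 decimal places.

0.554

Likelihoods P(X=2 | ·): I: 0.146189; II: 0.0909091.
Posterior ∝ prior × likelihood. Numerator for II: 0.666667·0.0909091 = 0.0606061.
Normalizing constant: 0.333333·0.146189 + 0.666667·0.0909091 = 0.109336.
P(II | observation) = 0.0606061 / 0.109336 = 0.554312.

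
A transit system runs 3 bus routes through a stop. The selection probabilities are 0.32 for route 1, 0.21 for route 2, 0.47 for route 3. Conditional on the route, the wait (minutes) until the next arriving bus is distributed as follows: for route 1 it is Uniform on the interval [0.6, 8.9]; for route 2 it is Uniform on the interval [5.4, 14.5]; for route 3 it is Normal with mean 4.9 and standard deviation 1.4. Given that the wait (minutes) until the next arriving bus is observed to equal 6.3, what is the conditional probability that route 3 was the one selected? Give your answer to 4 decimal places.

0.5686

Likelihoods f(6.3 | ·): 1: 0.120482; 2: 0.10989; 3: 0.172836.
Posterior ∝ prior × likelihood. Numerator for 3: 0.47·0.172836 = 0.081233.
Normalizing constant: 0.32·0.120482 + 0.21·0.10989 + 0.47·0.172836 = 0.142864.
P(3 | observation) = 0.081233 / 0.142864 = 0.568603.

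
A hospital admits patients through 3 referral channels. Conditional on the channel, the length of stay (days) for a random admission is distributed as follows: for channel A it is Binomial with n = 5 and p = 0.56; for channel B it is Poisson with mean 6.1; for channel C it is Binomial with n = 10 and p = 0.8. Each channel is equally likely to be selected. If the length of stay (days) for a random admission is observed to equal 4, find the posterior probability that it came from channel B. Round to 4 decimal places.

Likelihoods P(X=4 | ·): A: 0.216359; B: 0.129393; C: 0.00550502.
Posterior ∝ prior × likelihood. Numerator for B: 0.333333·0.129393 = 0.0431311.
Normalizing constant: 0.333333·0.216359 + 0.333333·0.129393 + 0.333333·0.00550502 = 0.117086.
P(B | observation) = 0.0431311 / 0.117086 = 0.368372.

0.3684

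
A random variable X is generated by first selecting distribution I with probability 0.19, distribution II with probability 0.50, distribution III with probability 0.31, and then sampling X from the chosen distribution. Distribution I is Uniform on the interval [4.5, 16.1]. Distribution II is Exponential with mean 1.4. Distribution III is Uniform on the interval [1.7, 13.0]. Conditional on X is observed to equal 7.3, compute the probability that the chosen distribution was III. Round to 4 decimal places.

Likelihoods f(7.3 | ·): I: 0.0862069; II: 0.00388451; III: 0.0884956.
Posterior ∝ prior × likelihood. Numerator for III: 0.31·0.0884956 = 0.0274336.
Normalizing constant: 0.19·0.0862069 + 0.5·0.00388451 + 0.31·0.0884956 = 0.0457552.
P(III | observation) = 0.0274336 / 0.0457552 = 0.599574.

0.5996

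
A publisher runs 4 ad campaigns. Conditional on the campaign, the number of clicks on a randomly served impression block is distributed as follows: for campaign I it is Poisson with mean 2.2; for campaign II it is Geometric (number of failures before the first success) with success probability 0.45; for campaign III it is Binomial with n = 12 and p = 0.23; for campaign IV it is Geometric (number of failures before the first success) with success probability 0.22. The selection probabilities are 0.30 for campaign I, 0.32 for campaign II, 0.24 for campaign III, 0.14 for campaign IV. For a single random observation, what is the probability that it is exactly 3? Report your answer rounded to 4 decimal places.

Conditional on each campaign, P(X = 3): I: 0.196639; II: 0.0748688; III: 0.254696; IV: 0.104401.
By total probability, P(X = 3) = 0.3·0.196639 + 0.32·0.0748688 + 0.24·0.254696 + 0.14·0.104401 = 0.158693.

0.1587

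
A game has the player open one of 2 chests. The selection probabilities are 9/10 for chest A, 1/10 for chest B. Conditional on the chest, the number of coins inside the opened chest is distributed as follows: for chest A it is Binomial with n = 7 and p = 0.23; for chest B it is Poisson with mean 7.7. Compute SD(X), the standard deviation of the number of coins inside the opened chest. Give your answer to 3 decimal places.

2.286

Per component, A: μ=1.61, E[X²]=3.8318; B: μ=7.7, E[X²]=66.99.
E[X] = 0.9·1.61 + 0.1·7.7 = 2.219.
E[X²] = 0.9·3.8318 + 0.1·66.99 = 10.1476.
Var(X) = E[X²] − (E[X])² = 10.1476 − 4.92396 = 5.22366.
SD(X) = √5.22366 = 2.28553.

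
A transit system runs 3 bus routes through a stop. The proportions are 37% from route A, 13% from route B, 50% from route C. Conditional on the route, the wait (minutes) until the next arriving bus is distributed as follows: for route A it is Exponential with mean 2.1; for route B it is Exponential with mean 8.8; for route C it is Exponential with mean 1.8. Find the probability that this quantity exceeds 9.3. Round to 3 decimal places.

Conditional on each route, P(X > 9.3): A: 0.0119315; B: 0.34756; C: 0.00570355.
By total probability, P(X > 9.3) = 0.37·0.0119315 + 0.13·0.34756 + 0.5·0.00570355 = 0.0524492.

0.052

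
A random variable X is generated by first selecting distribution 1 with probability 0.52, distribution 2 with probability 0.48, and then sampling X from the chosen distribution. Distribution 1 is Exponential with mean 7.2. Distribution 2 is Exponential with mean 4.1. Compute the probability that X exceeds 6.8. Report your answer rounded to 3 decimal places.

Conditional on each component, P(X > 6.8): 1: 0.388896; 2: 0.190417.
By total probability, P(X > 6.8) = 0.52·0.388896 + 0.48·0.190417 = 0.293626.

0.294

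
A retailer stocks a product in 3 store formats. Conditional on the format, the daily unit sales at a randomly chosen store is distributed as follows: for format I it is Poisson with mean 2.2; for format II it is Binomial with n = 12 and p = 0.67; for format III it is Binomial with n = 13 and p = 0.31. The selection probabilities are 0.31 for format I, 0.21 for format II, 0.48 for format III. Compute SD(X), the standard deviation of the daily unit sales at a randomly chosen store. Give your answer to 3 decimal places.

Per component, I: μ=2.2, E[X²]=7.04; II: μ=8.04, E[X²]=67.2948; III: μ=4.03, E[X²]=19.0216.
E[X] = 0.31·2.2 + 0.21·8.04 + 0.48·4.03 = 4.3048.
E[X²] = 0.31·7.04 + 0.21·67.2948 + 0.48·19.0216 = 25.4447.
Var(X) = E[X²] − (E[X])² = 25.4447 − 18.5313 = 6.91337.
SD(X) = √6.91337 = 2.62933.

2.629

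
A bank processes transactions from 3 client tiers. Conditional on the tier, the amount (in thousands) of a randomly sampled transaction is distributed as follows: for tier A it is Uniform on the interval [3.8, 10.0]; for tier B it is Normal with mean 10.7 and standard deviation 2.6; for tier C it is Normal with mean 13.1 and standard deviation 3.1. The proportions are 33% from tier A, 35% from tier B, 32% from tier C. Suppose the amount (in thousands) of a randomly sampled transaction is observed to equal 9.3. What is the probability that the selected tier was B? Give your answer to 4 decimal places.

Likelihoods f(9.3 | ·): A: 0.16129; B: 0.132732; C: 0.0607103.
Posterior ∝ prior × likelihood. Numerator for B: 0.35·0.132732 = 0.0464563.
Normalizing constant: 0.33·0.16129 + 0.35·0.132732 + 0.32·0.0607103 = 0.119109.
P(B | observation) = 0.0464563 / 0.119109 = 0.390031.

0.3900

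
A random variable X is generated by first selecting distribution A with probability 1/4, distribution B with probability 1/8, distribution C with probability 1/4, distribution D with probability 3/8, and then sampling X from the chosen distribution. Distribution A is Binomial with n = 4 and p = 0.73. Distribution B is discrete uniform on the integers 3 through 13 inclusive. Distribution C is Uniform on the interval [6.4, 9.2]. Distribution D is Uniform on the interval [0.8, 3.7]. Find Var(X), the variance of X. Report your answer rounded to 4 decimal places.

8.6490

Per component, A: μ=2.92, E[X²]=9.3148; B: μ=8, E[X²]=74; C: μ=7.8, E[X²]=61.4933; D: μ=2.25, E[X²]=5.76333.
E[X] = 0.25·2.92 + 0.125·8 + 0.25·7.8 + 0.375·2.25 = 4.52375.
E[X²] = 0.25·9.3148 + 0.125·74 + 0.25·61.4933 + 0.375·5.76333 = 29.1133.
Var(X) = E[X²] − (E[X])² = 29.1133 − 20.4643 = 8.64897.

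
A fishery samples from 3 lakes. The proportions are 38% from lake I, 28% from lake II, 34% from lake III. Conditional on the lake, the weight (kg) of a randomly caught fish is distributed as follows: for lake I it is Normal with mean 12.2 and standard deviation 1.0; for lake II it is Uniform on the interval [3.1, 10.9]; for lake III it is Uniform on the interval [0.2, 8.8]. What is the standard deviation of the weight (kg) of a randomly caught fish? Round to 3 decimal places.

Per component, I: μ=12.2, E[X²]=149.84; II: μ=7, E[X²]=54.07; III: μ=4.5, E[X²]=26.4133.
E[X] = 0.38·12.2 + 0.28·7 + 0.34·4.5 = 8.126.
E[X²] = 0.38·149.84 + 0.28·54.07 + 0.34·26.4133 = 81.0593.
Var(X) = E[X²] − (E[X])² = 81.0593 − 66.0319 = 15.0275.
SD(X) = √15.0275 = 3.87653.

3.877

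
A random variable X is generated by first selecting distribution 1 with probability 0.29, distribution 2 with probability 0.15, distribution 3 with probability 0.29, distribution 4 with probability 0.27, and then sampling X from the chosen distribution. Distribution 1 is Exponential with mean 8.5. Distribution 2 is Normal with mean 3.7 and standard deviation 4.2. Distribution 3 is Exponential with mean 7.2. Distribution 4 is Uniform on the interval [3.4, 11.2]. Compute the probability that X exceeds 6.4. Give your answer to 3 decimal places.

0.461

Conditional on each component, P(X > 6.4): 1: 0.470979; 2: 0.260158; 3: 0.411112; 4: 0.615385.
By total probability, P(X > 6.4) = 0.29·0.470979 + 0.15·0.260158 + 0.29·0.411112 + 0.27·0.615385 = 0.460984.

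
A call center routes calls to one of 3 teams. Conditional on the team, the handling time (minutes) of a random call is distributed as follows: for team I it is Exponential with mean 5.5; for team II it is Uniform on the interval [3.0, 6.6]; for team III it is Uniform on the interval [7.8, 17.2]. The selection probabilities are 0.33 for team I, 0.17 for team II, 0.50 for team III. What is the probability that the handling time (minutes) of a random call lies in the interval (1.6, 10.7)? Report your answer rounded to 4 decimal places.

Conditional on each team, P(1.6 < X < 10.7): I: 0.604661; II: 1; III: 0.308511.
By total probability, P(1.6 < X < 10.7) = 0.33·0.604661 + 0.17·1 + 0.5·0.308511 = 0.523794.

0.5238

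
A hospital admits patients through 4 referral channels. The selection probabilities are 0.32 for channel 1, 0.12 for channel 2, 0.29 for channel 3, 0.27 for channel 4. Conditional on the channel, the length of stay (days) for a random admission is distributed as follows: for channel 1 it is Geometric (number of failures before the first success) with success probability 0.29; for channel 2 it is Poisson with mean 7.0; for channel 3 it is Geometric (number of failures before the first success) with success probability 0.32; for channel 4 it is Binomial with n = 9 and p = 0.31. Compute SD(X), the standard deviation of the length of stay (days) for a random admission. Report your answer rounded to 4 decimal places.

Per component, 1: μ=2.44828, E[X²]=14.4364; 2: μ=7, E[X²]=56; 3: μ=2.125, E[X²]=11.1562; 4: μ=2.79, E[X²]=9.7092.
E[X] = 0.32·2.44828 + 0.12·7 + 0.29·2.125 + 0.27·2.79 = 2.993.
E[X²] = 0.32·14.4364 + 0.12·56 + 0.29·11.1562 + 0.27·9.7092 = 17.1964.
Var(X) = E[X²] − (E[X])² = 17.1964 − 8.95804 = 8.2384.
SD(X) = √8.2384 = 2.87026.

2.8703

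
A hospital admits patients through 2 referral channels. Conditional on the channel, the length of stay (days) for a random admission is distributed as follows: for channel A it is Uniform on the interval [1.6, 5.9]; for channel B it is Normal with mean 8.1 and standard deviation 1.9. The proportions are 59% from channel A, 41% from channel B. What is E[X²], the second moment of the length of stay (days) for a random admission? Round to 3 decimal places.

For each component E[X²] = Var + (mean)², giving A: 15.6033; B: 69.22.
Overall E[X²] = 0.59·15.6033 + 0.41·69.22 = 37.5862.

37.586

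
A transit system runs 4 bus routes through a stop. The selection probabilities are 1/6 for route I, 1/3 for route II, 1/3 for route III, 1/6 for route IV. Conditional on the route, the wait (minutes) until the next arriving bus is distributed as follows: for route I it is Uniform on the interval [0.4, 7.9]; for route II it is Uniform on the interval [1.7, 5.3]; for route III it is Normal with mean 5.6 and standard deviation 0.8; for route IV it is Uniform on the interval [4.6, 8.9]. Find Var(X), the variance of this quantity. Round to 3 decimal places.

3.090

Per component, I: μ=4.15, E[X²]=21.91; II: μ=3.5, E[X²]=13.33; III: μ=5.6, E[X²]=32; IV: μ=6.75, E[X²]=47.1033.
E[X] = 0.166667·4.15 + 0.333333·3.5 + 0.333333·5.6 + 0.166667·6.75 = 4.85.
E[X²] = 0.166667·21.91 + 0.333333·13.33 + 0.333333·32 + 0.166667·47.1033 = 26.6122.
Var(X) = E[X²] − (E[X])² = 26.6122 − 23.5225 = 3.08972.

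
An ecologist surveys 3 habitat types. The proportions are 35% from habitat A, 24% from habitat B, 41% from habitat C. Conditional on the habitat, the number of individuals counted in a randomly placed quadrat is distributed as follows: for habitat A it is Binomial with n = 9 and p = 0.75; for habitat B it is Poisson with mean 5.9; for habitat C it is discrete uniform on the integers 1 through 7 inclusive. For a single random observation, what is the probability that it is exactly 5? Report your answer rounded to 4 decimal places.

Conditional on each habitat, P(X = 5): A: 0.116798; B: 0.163208; C: 0.142857.
By total probability, P(X = 5) = 0.35·0.116798 + 0.24·0.163208 + 0.41·0.142857 = 0.138621.

0.1386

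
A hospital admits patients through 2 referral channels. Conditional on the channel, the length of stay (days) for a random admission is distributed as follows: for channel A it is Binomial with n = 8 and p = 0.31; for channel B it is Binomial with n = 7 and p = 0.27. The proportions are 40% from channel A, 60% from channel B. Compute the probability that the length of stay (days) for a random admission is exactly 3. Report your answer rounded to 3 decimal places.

0.222

Conditional on each channel, P(X = 3): A: 0.260927; B: 0.195637.
By total probability, P(X = 3) = 0.4·0.260927 + 0.6·0.195637 = 0.221753.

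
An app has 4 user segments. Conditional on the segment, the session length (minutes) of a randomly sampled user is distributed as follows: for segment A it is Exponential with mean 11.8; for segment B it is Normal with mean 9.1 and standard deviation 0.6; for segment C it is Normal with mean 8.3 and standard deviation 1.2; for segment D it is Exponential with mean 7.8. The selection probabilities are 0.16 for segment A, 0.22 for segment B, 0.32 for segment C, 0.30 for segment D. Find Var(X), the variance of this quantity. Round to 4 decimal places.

Per component, A: μ=11.8, E[X²]=278.48; B: μ=9.1, E[X²]=83.17; C: μ=8.3, E[X²]=70.33; D: μ=7.8, E[X²]=121.68.
E[X] = 0.16·11.8 + 0.22·9.1 + 0.32·8.3 + 0.3·7.8 = 8.886.
E[X²] = 0.16·278.48 + 0.22·83.17 + 0.32·70.33 + 0.3·121.68 = 121.864.
Var(X) = E[X²] − (E[X])² = 121.864 − 78.961 = 42.9028.

42.9028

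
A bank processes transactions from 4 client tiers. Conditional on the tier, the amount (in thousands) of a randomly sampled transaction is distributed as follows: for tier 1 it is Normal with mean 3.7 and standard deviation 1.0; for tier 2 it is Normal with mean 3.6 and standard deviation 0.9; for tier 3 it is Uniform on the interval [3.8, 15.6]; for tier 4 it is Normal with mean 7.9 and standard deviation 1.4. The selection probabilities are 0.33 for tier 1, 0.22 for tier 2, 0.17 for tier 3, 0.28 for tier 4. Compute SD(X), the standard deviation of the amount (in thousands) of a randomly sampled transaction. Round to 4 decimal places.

3.0602

Per component, 1: μ=3.7, E[X²]=14.69; 2: μ=3.6, E[X²]=13.77; 3: μ=9.7, E[X²]=105.693; 4: μ=7.9, E[X²]=64.37.
E[X] = 0.33·3.7 + 0.22·3.6 + 0.17·9.7 + 0.28·7.9 = 5.874.
E[X²] = 0.33·14.69 + 0.22·13.77 + 0.17·105.693 + 0.28·64.37 = 43.8686.
Var(X) = E[X²] − (E[X])² = 43.8686 − 34.5039 = 9.36469.
SD(X) = √9.36469 = 3.06018.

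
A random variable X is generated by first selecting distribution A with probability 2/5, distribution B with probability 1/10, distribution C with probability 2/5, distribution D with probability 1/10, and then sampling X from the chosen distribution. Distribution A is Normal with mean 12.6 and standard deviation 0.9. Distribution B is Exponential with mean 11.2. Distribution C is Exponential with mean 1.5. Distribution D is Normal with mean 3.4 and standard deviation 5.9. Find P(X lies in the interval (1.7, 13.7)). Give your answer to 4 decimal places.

Conditional on each component, P(1.7 < X < 13.7): A: 0.889188; B: 0.56489; C: 0.32185; D: 0.572952.
By total probability, P(1.7 < X < 13.7) = 0.4·0.889188 + 0.1·0.56489 + 0.4·0.32185 + 0.1·0.572952 = 0.5982.

0.5982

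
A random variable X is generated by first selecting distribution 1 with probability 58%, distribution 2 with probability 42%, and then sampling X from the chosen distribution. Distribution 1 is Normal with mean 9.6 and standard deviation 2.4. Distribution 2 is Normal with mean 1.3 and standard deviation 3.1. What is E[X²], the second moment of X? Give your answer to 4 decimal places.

61.5396

For each component E[X²] = Var + (mean)², giving 1: 97.92; 2: 11.3.
Overall E[X²] = 0.58·97.92 + 0.42·11.3 = 61.5396.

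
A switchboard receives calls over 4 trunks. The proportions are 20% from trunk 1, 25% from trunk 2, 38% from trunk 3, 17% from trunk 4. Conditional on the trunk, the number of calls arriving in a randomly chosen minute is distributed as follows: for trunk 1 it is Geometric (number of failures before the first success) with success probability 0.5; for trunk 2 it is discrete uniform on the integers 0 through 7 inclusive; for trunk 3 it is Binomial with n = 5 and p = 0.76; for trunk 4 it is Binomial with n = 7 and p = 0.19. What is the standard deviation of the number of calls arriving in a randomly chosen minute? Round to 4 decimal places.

Per component, 1: μ=1, E[X²]=3; 2: μ=3.5, E[X²]=17.5; 3: μ=3.8, E[X²]=15.352; 4: μ=1.33, E[X²]=2.8462.
E[X] = 0.2·1 + 0.25·3.5 + 0.38·3.8 + 0.17·1.33 = 2.7451.
E[X²] = 0.2·3 + 0.25·17.5 + 0.38·15.352 + 0.17·2.8462 = 11.2926.
Var(X) = E[X²] − (E[X])² = 11.2926 − 7.53557 = 3.75704.
SD(X) = √3.75704 = 1.93831.

1.9383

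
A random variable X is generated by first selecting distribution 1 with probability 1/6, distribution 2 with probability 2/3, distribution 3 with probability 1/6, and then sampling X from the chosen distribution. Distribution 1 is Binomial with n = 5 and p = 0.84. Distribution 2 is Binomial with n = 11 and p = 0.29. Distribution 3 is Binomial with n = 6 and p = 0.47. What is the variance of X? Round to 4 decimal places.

Per component, 1: μ=4.2, E[X²]=18.312; 2: μ=3.19, E[X²]=12.441; 3: μ=2.82, E[X²]=9.447.
E[X] = 0.166667·4.2 + 0.666667·3.19 + 0.166667·2.82 = 3.29667.
E[X²] = 0.166667·18.312 + 0.666667·12.441 + 0.166667·9.447 = 12.9205.
Var(X) = E[X²] − (E[X])² = 12.9205 − 10.868 = 2.05249.

2.0525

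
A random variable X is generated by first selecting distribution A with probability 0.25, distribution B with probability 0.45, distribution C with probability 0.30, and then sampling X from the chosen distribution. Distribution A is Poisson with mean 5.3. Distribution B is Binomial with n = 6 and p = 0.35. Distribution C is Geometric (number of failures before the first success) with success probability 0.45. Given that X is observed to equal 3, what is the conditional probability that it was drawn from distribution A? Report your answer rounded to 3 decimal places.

Likelihoods P(X=3 | ·): A: 0.123856; B: 0.235491; C: 0.0748688.
Posterior ∝ prior × likelihood. Numerator for A: 0.25·0.123856 = 0.0309639.
Normalizing constant: 0.25·0.123856 + 0.45·0.235491 + 0.3·0.0748688 = 0.159395.
P(A | observation) = 0.0309639 / 0.159395 = 0.194258.

0.194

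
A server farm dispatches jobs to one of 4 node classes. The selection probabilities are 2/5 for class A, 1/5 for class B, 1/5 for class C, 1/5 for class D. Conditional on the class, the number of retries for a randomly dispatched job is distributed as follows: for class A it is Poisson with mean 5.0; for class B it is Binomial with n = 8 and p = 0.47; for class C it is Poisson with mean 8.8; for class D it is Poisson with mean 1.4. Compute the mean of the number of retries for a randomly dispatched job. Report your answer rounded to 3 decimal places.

4.792

Component means — A: 5; B: 3.76; C: 8.8; D: 1.4.
E[X] = 0.4·5 + 0.2·3.76 + 0.2·8.8 + 0.2·1.4 = 4.792.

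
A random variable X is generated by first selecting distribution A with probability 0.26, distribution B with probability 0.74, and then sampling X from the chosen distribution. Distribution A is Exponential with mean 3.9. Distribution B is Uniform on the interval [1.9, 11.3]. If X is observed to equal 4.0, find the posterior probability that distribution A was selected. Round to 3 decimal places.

0.233

Likelihoods f(4.0 | ·): A: 0.0919401; B: 0.106383.
Posterior ∝ prior × likelihood. Numerator for A: 0.26·0.0919401 = 0.0239044.
Normalizing constant: 0.26·0.0919401 + 0.74·0.106383 = 0.102628.
P(A | observation) = 0.0239044 / 0.102628 = 0.232924.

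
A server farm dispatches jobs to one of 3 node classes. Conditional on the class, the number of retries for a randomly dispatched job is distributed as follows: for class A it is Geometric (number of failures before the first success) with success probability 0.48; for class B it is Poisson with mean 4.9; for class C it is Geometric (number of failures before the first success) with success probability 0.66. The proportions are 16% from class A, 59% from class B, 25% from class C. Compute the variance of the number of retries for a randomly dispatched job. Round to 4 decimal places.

7.6712

Per component, A: μ=1.08333, E[X²]=3.43056; B: μ=4.9, E[X²]=28.91; C: μ=0.515152, E[X²]=1.04591.
E[X] = 0.16·1.08333 + 0.59·4.9 + 0.25·0.515152 = 3.19312.
E[X²] = 0.16·3.43056 + 0.59·28.91 + 0.25·1.04591 = 17.8673.
Var(X) = E[X²] − (E[X])² = 17.8673 − 10.196 = 7.67124.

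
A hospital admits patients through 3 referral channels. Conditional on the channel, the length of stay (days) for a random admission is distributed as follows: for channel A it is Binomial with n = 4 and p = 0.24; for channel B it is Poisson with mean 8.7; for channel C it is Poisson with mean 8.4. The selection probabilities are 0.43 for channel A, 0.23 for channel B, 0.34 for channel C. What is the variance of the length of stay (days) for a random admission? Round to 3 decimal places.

Per component, A: μ=0.96, E[X²]=1.6512; B: μ=8.7, E[X²]=84.39; C: μ=8.4, E[X²]=78.96.
E[X] = 0.43·0.96 + 0.23·8.7 + 0.34·8.4 = 5.2698.
E[X²] = 0.43·1.6512 + 0.23·84.39 + 0.34·78.96 = 46.9661.
Var(X) = E[X²] − (E[X])² = 46.9661 − 27.7708 = 19.1953.

19.195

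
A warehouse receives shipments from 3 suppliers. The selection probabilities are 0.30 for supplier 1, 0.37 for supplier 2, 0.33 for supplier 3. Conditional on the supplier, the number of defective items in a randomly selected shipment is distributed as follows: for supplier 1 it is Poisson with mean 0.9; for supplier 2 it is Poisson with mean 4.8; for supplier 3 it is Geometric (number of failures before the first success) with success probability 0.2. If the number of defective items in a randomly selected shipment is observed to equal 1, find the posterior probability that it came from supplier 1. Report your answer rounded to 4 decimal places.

0.6195

Likelihoods P(X=1 | ·): 1: 0.365913; 2: 0.0395028; 3: 0.16.
Posterior ∝ prior × likelihood. Numerator for 1: 0.3·0.365913 = 0.109774.
Normalizing constant: 0.3·0.365913 + 0.37·0.0395028 + 0.33·0.16 = 0.17719.
P(1 | observation) = 0.109774 / 0.17719 = 0.619527.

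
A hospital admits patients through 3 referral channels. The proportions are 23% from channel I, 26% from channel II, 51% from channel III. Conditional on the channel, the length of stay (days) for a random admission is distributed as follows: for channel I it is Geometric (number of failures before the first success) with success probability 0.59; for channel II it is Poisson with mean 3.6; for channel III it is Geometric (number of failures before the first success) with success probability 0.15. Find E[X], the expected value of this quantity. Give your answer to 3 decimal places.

3.986

Component means — I: 0.694915; II: 3.6; III: 5.66667.
E[X] = 0.23·0.694915 + 0.26·3.6 + 0.51·5.66667 = 3.98583.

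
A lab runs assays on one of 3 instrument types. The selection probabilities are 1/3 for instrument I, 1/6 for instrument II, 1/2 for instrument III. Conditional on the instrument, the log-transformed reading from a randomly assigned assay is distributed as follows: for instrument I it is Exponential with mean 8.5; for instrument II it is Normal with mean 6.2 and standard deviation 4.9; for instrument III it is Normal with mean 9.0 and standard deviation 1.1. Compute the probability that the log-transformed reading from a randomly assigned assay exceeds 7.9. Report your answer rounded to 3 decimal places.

0.613

Conditional on each instrument, P(X > 7.9): I: 0.394786; II: 0.364319; III: 0.841345.
By total probability, P(X > 7.9) = 0.333333·0.394786 + 0.166667·0.364319 + 0.5·0.841345 = 0.612987.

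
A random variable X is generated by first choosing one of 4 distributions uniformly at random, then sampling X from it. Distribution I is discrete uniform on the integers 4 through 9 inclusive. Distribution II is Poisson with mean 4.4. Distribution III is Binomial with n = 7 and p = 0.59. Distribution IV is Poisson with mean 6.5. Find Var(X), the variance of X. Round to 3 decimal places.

5.135

Per component, I: μ=6.5, E[X²]=45.1667; II: μ=4.4, E[X²]=23.76; III: μ=4.13, E[X²]=18.7502; IV: μ=6.5, E[X²]=48.75.
E[X] = 0.25·6.5 + 0.25·4.4 + 0.25·4.13 + 0.25·6.5 = 5.3825.
E[X²] = 0.25·45.1667 + 0.25·23.76 + 0.25·18.7502 + 0.25·48.75 = 34.1067.
Var(X) = E[X²] − (E[X])² = 34.1067 − 28.9713 = 5.13541.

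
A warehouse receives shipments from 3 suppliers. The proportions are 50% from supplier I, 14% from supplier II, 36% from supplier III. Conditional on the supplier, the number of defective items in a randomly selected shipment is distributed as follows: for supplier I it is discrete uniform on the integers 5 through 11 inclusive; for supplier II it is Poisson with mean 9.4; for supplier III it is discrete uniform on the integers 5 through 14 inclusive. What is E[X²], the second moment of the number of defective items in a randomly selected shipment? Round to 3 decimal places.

83.146

For each component E[X²] = Var + (mean)², giving I: 68; II: 97.76; III: 98.5.
Overall E[X²] = 0.5·68 + 0.14·97.76 + 0.36·98.5 = 83.1464.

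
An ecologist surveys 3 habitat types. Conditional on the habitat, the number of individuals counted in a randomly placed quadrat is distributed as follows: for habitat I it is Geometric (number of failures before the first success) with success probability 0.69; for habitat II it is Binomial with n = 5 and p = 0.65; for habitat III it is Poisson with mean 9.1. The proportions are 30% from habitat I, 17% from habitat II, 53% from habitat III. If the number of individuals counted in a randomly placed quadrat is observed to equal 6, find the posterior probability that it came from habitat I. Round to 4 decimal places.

Likelihoods P(X=6 | ·): I: 0.000612378; II: 0; III: 0.0880716.
Posterior ∝ prior × likelihood. Numerator for I: 0.3·0.000612378 = 0.000183713.
Normalizing constant: 0.3·0.000612378 + 0.17·0 + 0.53·0.0880716 = 0.0468617.
P(I | observation) = 0.000183713 / 0.0468617 = 0.00392033.

0.0039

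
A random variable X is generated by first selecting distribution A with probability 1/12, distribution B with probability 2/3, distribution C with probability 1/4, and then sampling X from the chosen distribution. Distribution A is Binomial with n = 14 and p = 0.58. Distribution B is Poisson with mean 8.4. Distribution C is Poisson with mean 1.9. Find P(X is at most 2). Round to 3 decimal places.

0.183

Conditional on each component, P(X ≤ 2): A: 0.0010304; B: 0.0100471; C: 0.70372.
By total probability, P(X ≤ 2) = 0.0833333·0.0010304 + 0.666667·0.0100471 + 0.25·0.70372 = 0.182714.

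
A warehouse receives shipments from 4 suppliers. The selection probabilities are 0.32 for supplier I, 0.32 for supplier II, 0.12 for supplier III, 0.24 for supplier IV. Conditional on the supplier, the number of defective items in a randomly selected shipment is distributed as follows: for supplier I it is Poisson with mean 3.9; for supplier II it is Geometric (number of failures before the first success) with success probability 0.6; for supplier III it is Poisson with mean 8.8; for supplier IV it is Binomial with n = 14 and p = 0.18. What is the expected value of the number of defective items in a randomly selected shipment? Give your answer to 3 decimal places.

Component means — I: 3.9; II: 0.666667; III: 8.8; IV: 2.52.
E[X] = 0.32·3.9 + 0.32·0.666667 + 0.12·8.8 + 0.24·2.52 = 3.12213.

3.122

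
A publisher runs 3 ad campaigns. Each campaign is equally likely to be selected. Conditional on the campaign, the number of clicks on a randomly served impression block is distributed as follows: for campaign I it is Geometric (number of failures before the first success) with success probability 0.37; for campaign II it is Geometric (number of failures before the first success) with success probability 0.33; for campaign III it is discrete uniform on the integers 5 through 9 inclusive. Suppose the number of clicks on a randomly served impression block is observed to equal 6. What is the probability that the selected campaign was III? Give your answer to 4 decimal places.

0.7906

Likelihoods P(X=6 | ·): I: 0.0231337; II: 0.0298513; III: 0.2.
Posterior ∝ prior × likelihood. Numerator for III: 0.333333·0.2 = 0.0666667.
Normalizing constant: 0.333333·0.0231337 + 0.333333·0.0298513 + 0.333333·0.2 = 0.0843283.
P(III | observation) = 0.0666667 / 0.0843283 = 0.790561.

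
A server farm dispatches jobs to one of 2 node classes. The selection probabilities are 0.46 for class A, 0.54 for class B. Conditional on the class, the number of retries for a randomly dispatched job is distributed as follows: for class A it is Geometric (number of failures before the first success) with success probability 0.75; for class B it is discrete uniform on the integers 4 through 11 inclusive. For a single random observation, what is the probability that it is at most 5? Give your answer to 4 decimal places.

Conditional on each class, P(X ≤ 5): A: 0.999756; B: 0.25.
By total probability, P(X ≤ 5) = 0.46·0.999756 + 0.54·0.25 = 0.594888.

0.5949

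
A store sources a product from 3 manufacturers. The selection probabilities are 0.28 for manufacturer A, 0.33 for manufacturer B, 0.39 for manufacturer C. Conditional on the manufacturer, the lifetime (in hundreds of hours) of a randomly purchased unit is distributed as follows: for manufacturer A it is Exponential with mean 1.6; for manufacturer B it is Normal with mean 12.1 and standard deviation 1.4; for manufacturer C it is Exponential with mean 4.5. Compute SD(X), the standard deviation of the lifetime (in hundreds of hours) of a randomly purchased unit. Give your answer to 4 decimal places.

Per component, A: μ=1.6, E[X²]=5.12; B: μ=12.1, E[X²]=148.37; C: μ=4.5, E[X²]=40.5.
E[X] = 0.28·1.6 + 0.33·12.1 + 0.39·4.5 = 6.196.
E[X²] = 0.28·5.12 + 0.33·148.37 + 0.39·40.5 = 66.1907.
Var(X) = E[X²] − (E[X])² = 66.1907 − 38.3904 = 27.8003.
SD(X) = √27.8003 = 5.2726.

5.2726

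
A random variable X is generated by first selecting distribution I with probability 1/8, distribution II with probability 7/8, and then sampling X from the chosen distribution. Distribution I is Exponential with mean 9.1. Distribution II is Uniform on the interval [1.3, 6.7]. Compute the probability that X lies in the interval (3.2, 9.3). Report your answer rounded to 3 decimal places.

0.610

Conditional on each component, P(3.2 < X < 9.3): I: 0.343645; II: 0.648148.
By total probability, P(3.2 < X < 9.3) = 0.125·0.343645 + 0.875·0.648148 = 0.610085.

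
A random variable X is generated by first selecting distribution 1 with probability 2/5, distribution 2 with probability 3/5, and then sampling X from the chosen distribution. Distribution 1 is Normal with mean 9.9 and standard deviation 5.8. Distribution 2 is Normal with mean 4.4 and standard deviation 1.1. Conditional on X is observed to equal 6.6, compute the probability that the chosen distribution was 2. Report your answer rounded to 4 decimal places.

Likelihoods f(6.6 | ·): 1: 0.0585042; 2: 0.0490827.
Posterior ∝ prior × likelihood. Numerator for 2: 0.6·0.0490827 = 0.0294496.
Normalizing constant: 0.4·0.0585042 + 0.6·0.0490827 = 0.0528513.
P(2 | observation) = 0.0294496 / 0.0528513 = 0.557217.

0.5572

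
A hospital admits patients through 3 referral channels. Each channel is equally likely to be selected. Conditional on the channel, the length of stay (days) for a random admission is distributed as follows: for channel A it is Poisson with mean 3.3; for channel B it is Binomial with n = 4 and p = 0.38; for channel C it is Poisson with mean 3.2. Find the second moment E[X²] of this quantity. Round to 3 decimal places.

10.294

For each component E[X²] = Var + (mean)², giving A: 14.19; B: 3.2528; C: 13.44.
Overall E[X²] = 0.333333·14.19 + 0.333333·3.2528 + 0.333333·13.44 = 10.2943.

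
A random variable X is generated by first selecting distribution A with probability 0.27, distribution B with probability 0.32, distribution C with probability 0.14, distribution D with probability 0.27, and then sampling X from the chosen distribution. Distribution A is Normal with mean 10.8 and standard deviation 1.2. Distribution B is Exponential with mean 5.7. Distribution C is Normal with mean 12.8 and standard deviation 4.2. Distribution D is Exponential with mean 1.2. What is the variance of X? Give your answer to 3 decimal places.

31.855

Per component, A: μ=10.8, E[X²]=118.08; B: μ=5.7, E[X²]=64.98; C: μ=12.8, E[X²]=181.48; D: μ=1.2, E[X²]=2.88.
E[X] = 0.27·10.8 + 0.32·5.7 + 0.14·12.8 + 0.27·1.2 = 6.856.
E[X²] = 0.27·118.08 + 0.32·64.98 + 0.14·181.48 + 0.27·2.88 = 78.86.
Var(X) = E[X²] − (E[X])² = 78.86 − 47.0047 = 31.8553.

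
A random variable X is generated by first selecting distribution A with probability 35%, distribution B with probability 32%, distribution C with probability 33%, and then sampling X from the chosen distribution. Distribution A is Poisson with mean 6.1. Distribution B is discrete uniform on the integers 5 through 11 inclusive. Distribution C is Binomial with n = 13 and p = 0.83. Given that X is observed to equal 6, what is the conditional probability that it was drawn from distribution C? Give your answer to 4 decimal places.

0.0074

Likelihoods P(X=6 | ·): A: 0.160491; B: 0.142857; C: 0.00230212.
Posterior ∝ prior × likelihood. Numerator for C: 0.33·0.00230212 = 0.0007597.
Normalizing constant: 0.35·0.160491 + 0.32·0.142857 + 0.33·0.00230212 = 0.102646.
P(C | observation) = 0.0007597 / 0.102646 = 0.00740118.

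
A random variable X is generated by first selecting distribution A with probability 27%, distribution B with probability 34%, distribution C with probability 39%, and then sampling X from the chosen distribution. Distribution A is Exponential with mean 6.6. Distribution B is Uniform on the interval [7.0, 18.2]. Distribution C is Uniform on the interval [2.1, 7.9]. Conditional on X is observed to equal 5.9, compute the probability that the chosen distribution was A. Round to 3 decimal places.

0.199

Likelihoods f(5.9 | ·): A: 0.0619759; B: 0; C: 0.172414.
Posterior ∝ prior × likelihood. Numerator for A: 0.27·0.0619759 = 0.0167335.
Normalizing constant: 0.27·0.0619759 + 0.34·0 + 0.39·0.172414 = 0.0839749.
P(A | observation) = 0.0167335 / 0.0839749 = 0.199268.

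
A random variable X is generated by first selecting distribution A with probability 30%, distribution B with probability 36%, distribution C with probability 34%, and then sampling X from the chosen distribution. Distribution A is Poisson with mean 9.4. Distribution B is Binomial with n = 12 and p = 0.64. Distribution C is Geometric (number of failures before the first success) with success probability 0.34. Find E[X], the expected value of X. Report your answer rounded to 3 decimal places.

6.245

Component means — A: 9.4; B: 7.68; C: 1.94118.
E[X] = 0.3·9.4 + 0.36·7.68 + 0.34·1.94118 = 6.2448.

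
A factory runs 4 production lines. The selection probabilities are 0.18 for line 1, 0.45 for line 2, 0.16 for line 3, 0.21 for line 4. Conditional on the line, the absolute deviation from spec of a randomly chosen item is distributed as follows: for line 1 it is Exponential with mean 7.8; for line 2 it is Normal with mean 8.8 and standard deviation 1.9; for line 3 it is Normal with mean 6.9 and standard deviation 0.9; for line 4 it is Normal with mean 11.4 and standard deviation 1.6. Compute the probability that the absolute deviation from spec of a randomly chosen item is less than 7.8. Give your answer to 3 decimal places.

0.386

Conditional on each line, P(X < 7.8): 1: 0.632121; 2: 0.299334; 3: 0.841345; 4: 0.0122245.
By total probability, P(X < 7.8) = 0.18·0.632121 + 0.45·0.299334 + 0.16·0.841345 + 0.21·0.0122245 = 0.385664.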